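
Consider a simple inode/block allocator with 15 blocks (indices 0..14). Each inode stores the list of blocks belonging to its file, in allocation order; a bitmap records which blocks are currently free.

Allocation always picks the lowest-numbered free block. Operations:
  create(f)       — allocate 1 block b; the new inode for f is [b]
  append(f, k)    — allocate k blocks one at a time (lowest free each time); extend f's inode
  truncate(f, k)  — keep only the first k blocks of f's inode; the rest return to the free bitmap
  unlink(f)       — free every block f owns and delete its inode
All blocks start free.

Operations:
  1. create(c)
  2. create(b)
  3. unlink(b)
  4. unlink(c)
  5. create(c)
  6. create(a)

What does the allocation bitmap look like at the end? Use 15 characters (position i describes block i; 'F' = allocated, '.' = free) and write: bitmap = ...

bitmap = FF.............

create(c): bitmap=F.............. | c=[0]
create(b): bitmap=FF............. | b=[1] c=[0]
unlink(b): bitmap=F.............. | c=[0]
unlink(c): bitmap=............... | 
create(c): bitmap=F.............. | c=[0]
create(a): bitmap=FF............. | a=[1] c=[0]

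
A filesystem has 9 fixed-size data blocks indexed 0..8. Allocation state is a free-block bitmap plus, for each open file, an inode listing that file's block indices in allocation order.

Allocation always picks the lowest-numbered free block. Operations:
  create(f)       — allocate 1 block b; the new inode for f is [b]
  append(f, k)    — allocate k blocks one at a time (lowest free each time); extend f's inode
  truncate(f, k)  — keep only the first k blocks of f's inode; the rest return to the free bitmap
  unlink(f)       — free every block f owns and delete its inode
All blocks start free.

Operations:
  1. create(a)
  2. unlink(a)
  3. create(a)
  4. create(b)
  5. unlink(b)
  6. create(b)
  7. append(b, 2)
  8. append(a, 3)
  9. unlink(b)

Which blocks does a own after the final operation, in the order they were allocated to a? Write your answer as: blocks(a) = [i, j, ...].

create(a): bitmap=F........ | a=[0]
unlink(a): bitmap=......... | 
create(a): bitmap=F........ | a=[0]
create(b): bitmap=FF....... | a=[0] b=[1]
unlink(b): bitmap=F........ | a=[0]
create(b): bitmap=FF....... | a=[0] b=[1]
append(b, 2): bitmap=FFFF..... | a=[0] b=[1, 2, 3]
append(a, 3): bitmap=FFFFFFF.. | a=[0, 4, 5, 6] b=[1, 2, 3]
unlink(b): bitmap=F...FFF.. | a=[0, 4, 5, 6]

blocks(a) = [0, 4, 5, 6]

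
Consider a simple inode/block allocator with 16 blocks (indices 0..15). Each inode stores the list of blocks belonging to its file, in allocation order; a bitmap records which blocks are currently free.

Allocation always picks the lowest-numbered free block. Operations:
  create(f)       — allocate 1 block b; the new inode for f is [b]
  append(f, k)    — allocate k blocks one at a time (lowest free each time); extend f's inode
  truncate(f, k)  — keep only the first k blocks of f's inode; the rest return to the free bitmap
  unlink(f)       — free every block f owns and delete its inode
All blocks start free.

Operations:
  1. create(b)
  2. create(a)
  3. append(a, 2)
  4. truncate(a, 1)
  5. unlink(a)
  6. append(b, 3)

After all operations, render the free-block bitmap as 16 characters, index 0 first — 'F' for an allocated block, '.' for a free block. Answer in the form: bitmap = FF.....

bitmap = FFFF............

  1. create(b)  ⇒  F...............  {b→[0]}
  2. create(a)  ⇒  FF..............  {a→[1]; b→[0]}
  3. append(a, 2)  ⇒  FFFF............  {a→[1, 2, 3]; b→[0]}
  4. truncate(a, 1)  ⇒  FF..............  {a→[1]; b→[0]}
  5. unlink(a)  ⇒  F...............  {b→[0]}
  6. append(b, 3)  ⇒  FFFF............  {b→[0, 1, 2, 3]}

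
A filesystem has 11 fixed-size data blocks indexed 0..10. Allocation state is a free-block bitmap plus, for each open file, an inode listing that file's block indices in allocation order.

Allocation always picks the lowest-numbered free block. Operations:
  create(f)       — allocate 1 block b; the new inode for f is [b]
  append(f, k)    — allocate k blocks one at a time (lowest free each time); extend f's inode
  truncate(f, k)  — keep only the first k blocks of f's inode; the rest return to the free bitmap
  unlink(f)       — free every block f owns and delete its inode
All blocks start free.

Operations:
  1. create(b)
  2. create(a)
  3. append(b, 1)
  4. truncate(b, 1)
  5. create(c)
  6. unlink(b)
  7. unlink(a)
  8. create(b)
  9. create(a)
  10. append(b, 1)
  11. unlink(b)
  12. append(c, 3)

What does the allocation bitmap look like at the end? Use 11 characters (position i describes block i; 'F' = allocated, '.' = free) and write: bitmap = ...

bitmap = FFFFF......

  1. create(b)  ⇒  F..........  {b→[0]}
  2. create(a)  ⇒  FF.........  {a→[1]; b→[0]}
  3. append(b, 1)  ⇒  FFF........  {a→[1]; b→[0, 2]}
  4. truncate(b, 1)  ⇒  FF.........  {a→[1]; b→[0]}
  5. create(c)  ⇒  FFF........  {a→[1]; b→[0]; c→[2]}
  6. unlink(b)  ⇒  .FF........  {a→[1]; c→[2]}
  7. unlink(a)  ⇒  ..F........  {c→[2]}
  8. create(b)  ⇒  F.F........  {b→[0]; c→[2]}
  9. create(a)  ⇒  FFF........  {a→[1]; b→[0]; c→[2]}
  10. append(b, 1)  ⇒  FFFF.......  {a→[1]; b→[0, 3]; c→[2]}
  11. unlink(b)  ⇒  .FF........  {a→[1]; c→[2]}
  12. append(c, 3)  ⇒  FFFFF......  {a→[1]; c→[2, 0, 3, 4]}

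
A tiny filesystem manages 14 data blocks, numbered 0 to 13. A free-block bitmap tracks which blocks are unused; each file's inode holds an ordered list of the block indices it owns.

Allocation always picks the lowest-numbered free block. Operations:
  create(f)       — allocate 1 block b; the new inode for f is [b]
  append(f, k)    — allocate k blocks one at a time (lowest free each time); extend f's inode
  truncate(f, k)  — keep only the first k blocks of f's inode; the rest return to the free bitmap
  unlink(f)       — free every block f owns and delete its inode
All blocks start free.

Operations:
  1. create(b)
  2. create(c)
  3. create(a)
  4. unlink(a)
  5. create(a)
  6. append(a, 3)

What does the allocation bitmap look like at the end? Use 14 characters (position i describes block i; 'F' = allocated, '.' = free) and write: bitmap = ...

bitmap = FFFFFF........

create(b): bitmap=F............. | b=[0]
create(c): bitmap=FF............ | b=[0] c=[1]
create(a): bitmap=FFF........... | a=[2] b=[0] c=[1]
unlink(a): bitmap=FF............ | b=[0] c=[1]
create(a): bitmap=FFF........... | a=[2] b=[0] c=[1]
append(a, 3): bitmap=FFFFFF........ | a=[2, 3, 4, 5] b=[0] c=[1]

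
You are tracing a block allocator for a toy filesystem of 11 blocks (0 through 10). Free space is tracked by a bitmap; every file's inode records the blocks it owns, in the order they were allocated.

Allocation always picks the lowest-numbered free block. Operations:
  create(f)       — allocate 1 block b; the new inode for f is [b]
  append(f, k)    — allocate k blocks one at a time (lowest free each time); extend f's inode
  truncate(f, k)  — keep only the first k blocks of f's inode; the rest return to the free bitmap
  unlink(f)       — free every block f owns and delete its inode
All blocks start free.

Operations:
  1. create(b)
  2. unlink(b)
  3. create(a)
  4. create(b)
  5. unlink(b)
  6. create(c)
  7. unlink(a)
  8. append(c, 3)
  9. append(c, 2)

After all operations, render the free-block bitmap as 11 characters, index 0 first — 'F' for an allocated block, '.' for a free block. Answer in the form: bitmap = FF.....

bitmap = FFFFFF.....

[1] create(b) — b=0 (map F..........)
[2] unlink(b) —  (map ...........)
[3] create(a) — a=0 (map F..........)
[4] create(b) — a=0 b=1 (map FF.........)
[5] unlink(b) — a=0 (map F..........)
[6] create(c) — a=0 c=1 (map FF.........)
[7] unlink(a) — c=1 (map .F.........)
[8] append(c, 3) — c=1,0,2,3 (map FFFF.......)
[9] append(c, 2) — c=1,0,2,3,4,5 (map FFFFFF.....)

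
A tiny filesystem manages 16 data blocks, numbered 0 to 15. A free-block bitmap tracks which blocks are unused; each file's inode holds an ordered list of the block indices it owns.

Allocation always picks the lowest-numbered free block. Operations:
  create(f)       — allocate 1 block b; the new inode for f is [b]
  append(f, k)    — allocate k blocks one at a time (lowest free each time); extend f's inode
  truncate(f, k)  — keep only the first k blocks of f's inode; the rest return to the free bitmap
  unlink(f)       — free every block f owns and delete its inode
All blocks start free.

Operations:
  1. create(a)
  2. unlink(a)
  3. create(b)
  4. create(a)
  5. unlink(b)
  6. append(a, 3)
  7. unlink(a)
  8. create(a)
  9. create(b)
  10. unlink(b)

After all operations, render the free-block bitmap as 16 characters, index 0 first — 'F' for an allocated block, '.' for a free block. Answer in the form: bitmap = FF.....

create(a): bitmap=F............... | a=[0]
unlink(a): bitmap=................ | 
create(b): bitmap=F............... | b=[0]
create(a): bitmap=FF.............. | a=[1] b=[0]
unlink(b): bitmap=.F.............. | a=[1]
append(a, 3): bitmap=FFFF............ | a=[1, 0, 2, 3]
unlink(a): bitmap=................ | 
create(a): bitmap=F............... | a=[0]
create(b): bitmap=FF.............. | a=[0] b=[1]
unlink(b): bitmap=F............... | a=[0]

bitmap = F...............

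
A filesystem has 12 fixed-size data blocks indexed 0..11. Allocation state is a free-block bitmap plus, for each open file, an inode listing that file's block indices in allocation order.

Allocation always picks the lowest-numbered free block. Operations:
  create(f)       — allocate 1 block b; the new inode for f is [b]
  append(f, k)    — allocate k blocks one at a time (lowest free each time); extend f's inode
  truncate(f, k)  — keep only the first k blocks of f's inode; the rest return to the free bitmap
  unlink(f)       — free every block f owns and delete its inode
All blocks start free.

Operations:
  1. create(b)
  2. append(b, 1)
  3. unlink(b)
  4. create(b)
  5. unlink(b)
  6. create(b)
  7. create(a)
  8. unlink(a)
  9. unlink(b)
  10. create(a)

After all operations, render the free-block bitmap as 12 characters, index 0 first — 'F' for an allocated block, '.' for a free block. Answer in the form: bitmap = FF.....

bitmap = F...........

after create(b) → b:[0]  free=[F...........]
after append(b, 1) → b:[0, 1]  free=[FF..........]
after unlink(b) →   free=[............]
after create(b) → b:[0]  free=[F...........]
after unlink(b) →   free=[............]
after create(b) → b:[0]  free=[F...........]
after create(a) → a:[1], b:[0]  free=[FF..........]
after unlink(a) → b:[0]  free=[F...........]
after unlink(b) →   free=[............]
after create(a) → a:[0]  free=[F...........]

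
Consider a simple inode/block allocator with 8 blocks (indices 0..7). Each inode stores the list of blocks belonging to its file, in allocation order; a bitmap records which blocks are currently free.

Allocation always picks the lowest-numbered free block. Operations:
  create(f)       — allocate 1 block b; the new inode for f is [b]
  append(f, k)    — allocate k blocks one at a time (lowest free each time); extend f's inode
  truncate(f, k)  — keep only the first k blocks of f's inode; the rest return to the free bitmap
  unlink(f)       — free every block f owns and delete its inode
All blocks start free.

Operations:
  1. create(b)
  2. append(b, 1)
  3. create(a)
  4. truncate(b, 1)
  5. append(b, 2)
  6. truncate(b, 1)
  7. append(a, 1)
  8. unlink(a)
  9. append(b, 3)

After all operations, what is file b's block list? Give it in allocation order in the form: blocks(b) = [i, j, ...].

blocks(b) = [0, 1, 2, 3]

create(b): bitmap=F....... | b=[0]
append(b, 1): bitmap=FF...... | b=[0, 1]
create(a): bitmap=FFF..... | a=[2] b=[0, 1]
truncate(b, 1): bitmap=F.F..... | a=[2] b=[0]
append(b, 2): bitmap=FFFF.... | a=[2] b=[0, 1, 3]
truncate(b, 1): bitmap=F.F..... | a=[2] b=[0]
append(a, 1): bitmap=FFF..... | a=[2, 1] b=[0]
unlink(a): bitmap=F....... | b=[0]
append(b, 3): bitmap=FFFF.... | b=[0, 1, 2, 3]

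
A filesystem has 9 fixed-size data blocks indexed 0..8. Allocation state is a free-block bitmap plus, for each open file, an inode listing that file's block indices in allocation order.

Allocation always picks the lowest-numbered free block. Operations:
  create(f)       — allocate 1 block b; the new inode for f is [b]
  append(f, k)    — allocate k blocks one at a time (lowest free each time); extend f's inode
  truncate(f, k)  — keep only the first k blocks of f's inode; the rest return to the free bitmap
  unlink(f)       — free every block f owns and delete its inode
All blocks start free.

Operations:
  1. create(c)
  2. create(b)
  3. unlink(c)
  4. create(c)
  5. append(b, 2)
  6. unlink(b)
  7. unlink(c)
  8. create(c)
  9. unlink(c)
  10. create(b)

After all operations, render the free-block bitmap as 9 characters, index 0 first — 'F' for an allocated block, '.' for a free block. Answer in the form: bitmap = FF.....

bitmap = F........

  1. create(c)  ⇒  F........  {c→[0]}
  2. create(b)  ⇒  FF.......  {b→[1]; c→[0]}
  3. unlink(c)  ⇒  .F.......  {b→[1]}
  4. create(c)  ⇒  FF.......  {b→[1]; c→[0]}
  5. append(b, 2)  ⇒  FFFF.....  {b→[1, 2, 3]; c→[0]}
  6. unlink(b)  ⇒  F........  {c→[0]}
  7. unlink(c)  ⇒  .........  {}
  8. create(c)  ⇒  F........  {c→[0]}
  9. unlink(c)  ⇒  .........  {}
  10. create(b)  ⇒  F........  {b→[0]}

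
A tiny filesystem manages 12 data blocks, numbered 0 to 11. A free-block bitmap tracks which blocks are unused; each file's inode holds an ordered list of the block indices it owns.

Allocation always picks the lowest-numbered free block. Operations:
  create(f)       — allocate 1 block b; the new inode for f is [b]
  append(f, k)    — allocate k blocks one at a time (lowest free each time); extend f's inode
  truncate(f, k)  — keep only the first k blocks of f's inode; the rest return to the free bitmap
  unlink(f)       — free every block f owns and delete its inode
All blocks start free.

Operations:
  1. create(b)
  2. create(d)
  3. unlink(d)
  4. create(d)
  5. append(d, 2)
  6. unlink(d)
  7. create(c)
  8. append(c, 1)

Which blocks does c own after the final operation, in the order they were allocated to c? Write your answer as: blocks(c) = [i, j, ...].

  1. create(b)  ⇒  F...........  {b→[0]}
  2. create(d)  ⇒  FF..........  {b→[0]; d→[1]}
  3. unlink(d)  ⇒  F...........  {b→[0]}
  4. create(d)  ⇒  FF..........  {b→[0]; d→[1]}
  5. append(d, 2)  ⇒  FFFF........  {b→[0]; d→[1, 2, 3]}
  6. unlink(d)  ⇒  F...........  {b→[0]}
  7. create(c)  ⇒  FF..........  {b→[0]; c→[1]}
  8. append(c, 1)  ⇒  FFF.........  {b→[0]; c→[1, 2]}

blocks(c) = [1, 2]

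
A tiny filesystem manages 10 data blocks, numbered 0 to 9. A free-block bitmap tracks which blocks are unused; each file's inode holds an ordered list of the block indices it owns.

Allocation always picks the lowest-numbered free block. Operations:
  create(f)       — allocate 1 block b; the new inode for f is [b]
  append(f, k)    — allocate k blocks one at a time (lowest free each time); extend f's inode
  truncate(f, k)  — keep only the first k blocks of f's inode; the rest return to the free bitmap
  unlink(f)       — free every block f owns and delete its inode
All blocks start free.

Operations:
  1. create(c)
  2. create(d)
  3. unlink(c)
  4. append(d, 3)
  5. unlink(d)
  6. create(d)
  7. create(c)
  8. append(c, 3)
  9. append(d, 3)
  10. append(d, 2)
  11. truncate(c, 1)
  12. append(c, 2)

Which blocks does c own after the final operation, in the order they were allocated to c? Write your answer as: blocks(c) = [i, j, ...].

  1. create(c)  ⇒  F.........  {c→[0]}
  2. create(d)  ⇒  FF........  {c→[0]; d→[1]}
  3. unlink(c)  ⇒  .F........  {d→[1]}
  4. append(d, 3)  ⇒  FFFF......  {d→[1, 0, 2, 3]}
  5. unlink(d)  ⇒  ..........  {}
  6. create(d)  ⇒  F.........  {d→[0]}
  7. create(c)  ⇒  FF........  {c→[1]; d→[0]}
  8. append(c, 3)  ⇒  FFFFF.....  {c→[1, 2, 3, 4]; d→[0]}
  9. append(d, 3)  ⇒  FFFFFFFF..  {c→[1, 2, 3, 4]; d→[0, 5, 6, 7]}
  10. append(d, 2)  ⇒  FFFFFFFFFF  {c→[1, 2, 3, 4]; d→[0, 5, 6, 7, 8, 9]}
  11. truncate(c, 1)  ⇒  FF...FFFFF  {c→[1]; d→[0, 5, 6, 7, 8, 9]}
  12. append(c, 2)  ⇒  FFFF.FFFFF  {c→[1, 2, 3]; d→[0, 5, 6, 7, 8, 9]}

blocks(c) = [1, 2, 3]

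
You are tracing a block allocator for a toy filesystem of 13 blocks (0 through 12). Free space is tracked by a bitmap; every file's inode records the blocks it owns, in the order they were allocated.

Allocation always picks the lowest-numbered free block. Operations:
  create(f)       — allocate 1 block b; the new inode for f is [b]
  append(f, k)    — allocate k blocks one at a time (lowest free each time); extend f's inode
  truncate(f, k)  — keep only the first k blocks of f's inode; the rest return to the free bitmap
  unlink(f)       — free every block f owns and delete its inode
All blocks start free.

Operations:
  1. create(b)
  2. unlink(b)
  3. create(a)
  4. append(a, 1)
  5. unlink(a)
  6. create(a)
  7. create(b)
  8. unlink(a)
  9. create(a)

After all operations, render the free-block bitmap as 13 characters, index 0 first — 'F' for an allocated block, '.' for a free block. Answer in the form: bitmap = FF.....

[1] create(b) — b=0 (map F............)
[2] unlink(b) —  (map .............)
[3] create(a) — a=0 (map F............)
[4] append(a, 1) — a=0,1 (map FF...........)
[5] unlink(a) —  (map .............)
[6] create(a) — a=0 (map F............)
[7] create(b) — a=0 b=1 (map FF...........)
[8] unlink(a) — b=1 (map .F...........)
[9] create(a) — a=0 b=1 (map FF...........)

bitmap = FF...........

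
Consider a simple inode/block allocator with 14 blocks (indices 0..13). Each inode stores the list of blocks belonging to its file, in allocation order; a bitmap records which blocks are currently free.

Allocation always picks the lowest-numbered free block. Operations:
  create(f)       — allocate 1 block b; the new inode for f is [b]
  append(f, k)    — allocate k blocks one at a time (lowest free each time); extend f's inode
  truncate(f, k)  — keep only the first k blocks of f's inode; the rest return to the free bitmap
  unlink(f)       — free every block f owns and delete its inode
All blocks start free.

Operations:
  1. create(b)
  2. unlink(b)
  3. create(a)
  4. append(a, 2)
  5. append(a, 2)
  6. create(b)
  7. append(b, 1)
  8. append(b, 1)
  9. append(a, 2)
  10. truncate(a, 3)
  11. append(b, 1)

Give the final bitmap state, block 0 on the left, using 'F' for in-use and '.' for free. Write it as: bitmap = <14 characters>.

[1] create(b) — b=0 (map F.............)
[2] unlink(b) —  (map ..............)
[3] create(a) — a=0 (map F.............)
[4] append(a, 2) — a=0,1,2 (map FFF...........)
[5] append(a, 2) — a=0,1,2,3,4 (map FFFFF.........)
[6] create(b) — a=0,1,2,3,4 b=5 (map FFFFFF........)
[7] append(b, 1) — a=0,1,2,3,4 b=5,6 (map FFFFFFF.......)
[8] append(b, 1) — a=0,1,2,3,4 b=5,6,7 (map FFFFFFFF......)
[9] append(a, 2) — a=0,1,2,3,4,8,9 b=5,6,7 (map FFFFFFFFFF....)
[10] truncate(a, 3) — a=0,1,2 b=5,6,7 (map FFF..FFF......)
[11] append(b, 1) — a=0,1,2 b=5,6,7,3 (map FFFF.FFF......)

bitmap = FFFF.FFF......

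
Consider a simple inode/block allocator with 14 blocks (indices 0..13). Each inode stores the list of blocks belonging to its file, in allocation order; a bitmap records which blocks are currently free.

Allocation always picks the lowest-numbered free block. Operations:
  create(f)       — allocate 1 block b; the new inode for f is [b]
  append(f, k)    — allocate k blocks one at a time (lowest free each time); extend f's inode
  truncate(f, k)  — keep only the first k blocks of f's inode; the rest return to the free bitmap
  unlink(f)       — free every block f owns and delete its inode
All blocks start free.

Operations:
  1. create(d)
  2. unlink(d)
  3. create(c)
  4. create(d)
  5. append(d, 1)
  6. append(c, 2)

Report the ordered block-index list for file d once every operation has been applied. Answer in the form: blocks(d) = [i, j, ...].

  1. create(d)  ⇒  F.............  {d→[0]}
  2. unlink(d)  ⇒  ..............  {}
  3. create(c)  ⇒  F.............  {c→[0]}
  4. create(d)  ⇒  FF............  {c→[0]; d→[1]}
  5. append(d, 1)  ⇒  FFF...........  {c→[0]; d→[1, 2]}
  6. append(c, 2)  ⇒  FFFFF.........  {c→[0, 3, 4]; d→[1, 2]}

blocks(d) = [1, 2]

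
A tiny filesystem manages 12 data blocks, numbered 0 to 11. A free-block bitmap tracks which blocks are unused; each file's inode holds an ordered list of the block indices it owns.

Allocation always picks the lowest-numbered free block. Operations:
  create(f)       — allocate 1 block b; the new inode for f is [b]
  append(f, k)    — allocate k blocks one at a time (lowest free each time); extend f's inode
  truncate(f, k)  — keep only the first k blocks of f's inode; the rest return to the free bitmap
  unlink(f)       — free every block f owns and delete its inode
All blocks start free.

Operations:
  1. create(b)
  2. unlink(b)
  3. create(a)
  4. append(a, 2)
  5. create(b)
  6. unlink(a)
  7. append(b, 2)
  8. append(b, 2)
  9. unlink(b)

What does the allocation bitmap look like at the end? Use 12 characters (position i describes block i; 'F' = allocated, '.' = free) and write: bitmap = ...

bitmap = ............

create(b): bitmap=F........... | b=[0]
unlink(b): bitmap=............ | 
create(a): bitmap=F........... | a=[0]
append(a, 2): bitmap=FFF......... | a=[0, 1, 2]
create(b): bitmap=FFFF........ | a=[0, 1, 2] b=[3]
unlink(a): bitmap=...F........ | b=[3]
append(b, 2): bitmap=FF.F........ | b=[3, 0, 1]
append(b, 2): bitmap=FFFFF....... | b=[3, 0, 1, 2, 4]
unlink(b): bitmap=............ | 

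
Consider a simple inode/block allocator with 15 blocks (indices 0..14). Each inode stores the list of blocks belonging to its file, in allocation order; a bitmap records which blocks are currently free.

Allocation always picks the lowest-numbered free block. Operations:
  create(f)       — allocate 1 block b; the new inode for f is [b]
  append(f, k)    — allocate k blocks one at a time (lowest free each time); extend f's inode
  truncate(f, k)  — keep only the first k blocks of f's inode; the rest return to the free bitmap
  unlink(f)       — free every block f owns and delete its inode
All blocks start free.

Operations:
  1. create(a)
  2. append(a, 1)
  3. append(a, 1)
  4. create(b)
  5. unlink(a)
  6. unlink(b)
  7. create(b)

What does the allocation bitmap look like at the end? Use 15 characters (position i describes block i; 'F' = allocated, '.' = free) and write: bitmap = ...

after create(a) → a:[0]  free=[F..............]
after append(a, 1) → a:[0, 1]  free=[FF.............]
after append(a, 1) → a:[0, 1, 2]  free=[FFF............]
after create(b) → a:[0, 1, 2], b:[3]  free=[FFFF...........]
after unlink(a) → b:[3]  free=[...F...........]
after unlink(b) →   free=[...............]
after create(b) → b:[0]  free=[F..............]

bitmap = F..............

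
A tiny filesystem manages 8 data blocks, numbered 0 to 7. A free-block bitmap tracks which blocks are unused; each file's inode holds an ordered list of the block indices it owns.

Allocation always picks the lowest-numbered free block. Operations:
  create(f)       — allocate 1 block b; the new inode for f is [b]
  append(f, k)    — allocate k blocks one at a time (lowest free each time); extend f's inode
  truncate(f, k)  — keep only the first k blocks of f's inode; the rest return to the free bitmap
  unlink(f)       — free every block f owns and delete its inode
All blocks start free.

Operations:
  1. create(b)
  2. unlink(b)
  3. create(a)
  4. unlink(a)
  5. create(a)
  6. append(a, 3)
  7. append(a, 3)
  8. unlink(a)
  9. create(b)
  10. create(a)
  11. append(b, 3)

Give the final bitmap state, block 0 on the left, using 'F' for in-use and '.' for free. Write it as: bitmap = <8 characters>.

  1. create(b)  ⇒  F.......  {b→[0]}
  2. unlink(b)  ⇒  ........  {}
  3. create(a)  ⇒  F.......  {a→[0]}
  4. unlink(a)  ⇒  ........  {}
  5. create(a)  ⇒  F.......  {a→[0]}
  6. append(a, 3)  ⇒  FFFF....  {a→[0, 1, 2, 3]}
  7. append(a, 3)  ⇒  FFFFFFF.  {a→[0, 1, 2, 3, 4, 5, 6]}
  8. unlink(a)  ⇒  ........  {}
  9. create(b)  ⇒  F.......  {b→[0]}
  10. create(a)  ⇒  FF......  {a→[1]; b→[0]}
  11. append(b, 3)  ⇒  FFFFF...  {a→[1]; b→[0, 2, 3, 4]}

bitmap = FFFFF...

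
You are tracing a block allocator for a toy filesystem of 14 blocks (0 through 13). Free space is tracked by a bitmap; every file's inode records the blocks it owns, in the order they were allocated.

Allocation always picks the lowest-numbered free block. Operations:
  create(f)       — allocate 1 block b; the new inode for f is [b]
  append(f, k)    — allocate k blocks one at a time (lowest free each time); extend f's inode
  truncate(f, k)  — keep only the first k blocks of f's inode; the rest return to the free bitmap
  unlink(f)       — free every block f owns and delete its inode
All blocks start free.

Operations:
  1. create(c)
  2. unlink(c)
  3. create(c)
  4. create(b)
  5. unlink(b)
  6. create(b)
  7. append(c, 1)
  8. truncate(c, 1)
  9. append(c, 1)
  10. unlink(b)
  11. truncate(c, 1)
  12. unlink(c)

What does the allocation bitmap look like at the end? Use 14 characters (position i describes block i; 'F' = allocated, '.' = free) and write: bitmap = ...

bitmap = ..............

create(c): bitmap=F............. | c=[0]
unlink(c): bitmap=.............. | 
create(c): bitmap=F............. | c=[0]
create(b): bitmap=FF............ | b=[1] c=[0]
unlink(b): bitmap=F............. | c=[0]
create(b): bitmap=FF............ | b=[1] c=[0]
append(c, 1): bitmap=FFF........... | b=[1] c=[0, 2]
truncate(c, 1): bitmap=FF............ | b=[1] c=[0]
append(c, 1): bitmap=FFF........... | b=[1] c=[0, 2]
unlink(b): bitmap=F.F........... | c=[0, 2]
truncate(c, 1): bitmap=F............. | c=[0]
unlink(c): bitmap=.............. | 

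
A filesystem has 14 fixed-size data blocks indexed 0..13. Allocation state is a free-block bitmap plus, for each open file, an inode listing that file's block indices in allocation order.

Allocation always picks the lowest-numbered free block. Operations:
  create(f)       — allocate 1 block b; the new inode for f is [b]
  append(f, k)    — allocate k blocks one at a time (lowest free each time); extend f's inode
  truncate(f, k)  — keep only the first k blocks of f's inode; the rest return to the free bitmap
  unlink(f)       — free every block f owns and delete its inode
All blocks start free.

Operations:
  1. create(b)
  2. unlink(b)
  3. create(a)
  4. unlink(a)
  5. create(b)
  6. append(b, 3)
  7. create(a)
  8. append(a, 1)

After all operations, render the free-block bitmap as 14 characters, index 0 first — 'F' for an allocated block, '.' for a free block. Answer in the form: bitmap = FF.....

create(b): bitmap=F............. | b=[0]
unlink(b): bitmap=.............. | 
create(a): bitmap=F............. | a=[0]
unlink(a): bitmap=.............. | 
create(b): bitmap=F............. | b=[0]
append(b, 3): bitmap=FFFF.......... | b=[0, 1, 2, 3]
create(a): bitmap=FFFFF......... | a=[4] b=[0, 1, 2, 3]
append(a, 1): bitmap=FFFFFF........ | a=[4, 5] b=[0, 1, 2, 3]

bitmap = FFFFFF........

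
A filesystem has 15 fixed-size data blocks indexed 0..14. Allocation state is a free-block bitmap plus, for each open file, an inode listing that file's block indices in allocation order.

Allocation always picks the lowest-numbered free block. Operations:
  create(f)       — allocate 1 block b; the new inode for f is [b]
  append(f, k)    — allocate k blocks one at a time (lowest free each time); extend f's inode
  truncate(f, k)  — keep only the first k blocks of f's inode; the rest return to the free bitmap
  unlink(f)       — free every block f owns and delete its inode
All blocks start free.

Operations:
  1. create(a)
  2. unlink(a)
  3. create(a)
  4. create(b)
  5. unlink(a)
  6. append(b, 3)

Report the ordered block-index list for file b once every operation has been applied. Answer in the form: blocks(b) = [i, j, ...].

create(a): bitmap=F.............. | a=[0]
unlink(a): bitmap=............... | 
create(a): bitmap=F.............. | a=[0]
create(b): bitmap=FF............. | a=[0] b=[1]
unlink(a): bitmap=.F............. | b=[1]
append(b, 3): bitmap=FFFF........... | b=[1, 0, 2, 3]

blocks(b) = [1, 0, 2, 3]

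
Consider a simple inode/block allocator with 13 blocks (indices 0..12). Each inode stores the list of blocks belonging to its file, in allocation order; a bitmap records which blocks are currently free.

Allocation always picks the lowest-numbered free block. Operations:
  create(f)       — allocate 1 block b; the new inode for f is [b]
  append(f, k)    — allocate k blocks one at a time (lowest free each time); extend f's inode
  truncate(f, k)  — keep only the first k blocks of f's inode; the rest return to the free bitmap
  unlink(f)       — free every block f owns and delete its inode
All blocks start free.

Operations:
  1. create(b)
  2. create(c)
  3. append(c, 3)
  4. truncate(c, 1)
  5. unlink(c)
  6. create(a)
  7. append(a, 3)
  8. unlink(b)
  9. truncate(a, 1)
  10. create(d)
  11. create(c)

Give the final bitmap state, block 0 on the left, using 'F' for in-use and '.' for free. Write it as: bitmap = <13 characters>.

bitmap = FFF..........

  1. create(b)  ⇒  F............  {b→[0]}
  2. create(c)  ⇒  FF...........  {b→[0]; c→[1]}
  3. append(c, 3)  ⇒  FFFFF........  {b→[0]; c→[1, 2, 3, 4]}
  4. truncate(c, 1)  ⇒  FF...........  {b→[0]; c→[1]}
  5. unlink(c)  ⇒  F............  {b→[0]}
  6. create(a)  ⇒  FF...........  {a→[1]; b→[0]}
  7. append(a, 3)  ⇒  FFFFF........  {a→[1, 2, 3, 4]; b→[0]}
  8. unlink(b)  ⇒  .FFFF........  {a→[1, 2, 3, 4]}
  9. truncate(a, 1)  ⇒  .F...........  {a→[1]}
  10. create(d)  ⇒  FF...........  {a→[1]; d→[0]}
  11. create(c)  ⇒  FFF..........  {a→[1]; c→[2]; d→[0]}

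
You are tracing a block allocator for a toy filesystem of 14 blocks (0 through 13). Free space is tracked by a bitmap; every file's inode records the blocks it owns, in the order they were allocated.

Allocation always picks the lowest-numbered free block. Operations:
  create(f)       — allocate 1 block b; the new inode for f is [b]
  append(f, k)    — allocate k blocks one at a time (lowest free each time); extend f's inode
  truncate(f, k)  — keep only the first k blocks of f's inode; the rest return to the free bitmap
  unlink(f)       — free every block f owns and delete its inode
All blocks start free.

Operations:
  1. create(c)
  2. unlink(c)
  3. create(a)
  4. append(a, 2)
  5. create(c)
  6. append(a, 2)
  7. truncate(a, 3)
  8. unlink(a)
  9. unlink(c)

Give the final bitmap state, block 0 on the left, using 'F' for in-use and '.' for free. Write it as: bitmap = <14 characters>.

bitmap = ..............

  1. create(c)  ⇒  F.............  {c→[0]}
  2. unlink(c)  ⇒  ..............  {}
  3. create(a)  ⇒  F.............  {a→[0]}
  4. append(a, 2)  ⇒  FFF...........  {a→[0, 1, 2]}
  5. create(c)  ⇒  FFFF..........  {a→[0, 1, 2]; c→[3]}
  6. append(a, 2)  ⇒  FFFFFF........  {a→[0, 1, 2, 4, 5]; c→[3]}
  7. truncate(a, 3)  ⇒  FFFF..........  {a→[0, 1, 2]; c→[3]}
  8. unlink(a)  ⇒  ...F..........  {c→[3]}
  9. unlink(c)  ⇒  ..............  {}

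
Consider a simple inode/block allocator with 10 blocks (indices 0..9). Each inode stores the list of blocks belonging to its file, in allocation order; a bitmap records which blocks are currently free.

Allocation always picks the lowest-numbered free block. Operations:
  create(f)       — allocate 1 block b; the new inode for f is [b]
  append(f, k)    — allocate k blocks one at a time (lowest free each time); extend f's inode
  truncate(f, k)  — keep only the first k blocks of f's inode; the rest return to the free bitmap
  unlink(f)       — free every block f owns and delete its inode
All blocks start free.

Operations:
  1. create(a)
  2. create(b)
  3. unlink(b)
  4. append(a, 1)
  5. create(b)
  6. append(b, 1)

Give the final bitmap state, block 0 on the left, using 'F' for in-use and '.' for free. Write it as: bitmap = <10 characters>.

[1] create(a) — a=0 (map F.........)
[2] create(b) — a=0 b=1 (map FF........)
[3] unlink(b) — a=0 (map F.........)
[4] append(a, 1) — a=0,1 (map FF........)
[5] create(b) — a=0,1 b=2 (map FFF.......)
[6] append(b, 1) — a=0,1 b=2,3 (map FFFF......)

bitmap = FFFF......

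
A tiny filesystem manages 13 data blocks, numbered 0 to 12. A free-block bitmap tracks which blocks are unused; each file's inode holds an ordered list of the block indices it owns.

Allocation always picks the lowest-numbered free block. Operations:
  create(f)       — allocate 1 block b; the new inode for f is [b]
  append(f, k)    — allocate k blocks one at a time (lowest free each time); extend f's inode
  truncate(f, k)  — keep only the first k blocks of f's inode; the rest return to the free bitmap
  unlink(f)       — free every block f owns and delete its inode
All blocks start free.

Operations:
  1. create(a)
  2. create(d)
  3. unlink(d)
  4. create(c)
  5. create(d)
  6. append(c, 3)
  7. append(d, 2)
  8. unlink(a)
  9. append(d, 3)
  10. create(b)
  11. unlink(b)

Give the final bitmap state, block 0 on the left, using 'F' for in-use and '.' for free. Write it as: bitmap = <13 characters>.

bitmap = FFFFFFFFFF...

  1. create(a)  ⇒  F............  {a→[0]}
  2. create(d)  ⇒  FF...........  {a→[0]; d→[1]}
  3. unlink(d)  ⇒  F............  {a→[0]}
  4. create(c)  ⇒  FF...........  {a→[0]; c→[1]}
  5. create(d)  ⇒  FFF..........  {a→[0]; c→[1]; d→[2]}
  6. append(c, 3)  ⇒  FFFFFF.......  {a→[0]; c→[1, 3, 4, 5]; d→[2]}
  7. append(d, 2)  ⇒  FFFFFFFF.....  {a→[0]; c→[1, 3, 4, 5]; d→[2, 6, 7]}
  8. unlink(a)  ⇒  .FFFFFFF.....  {c→[1, 3, 4, 5]; d→[2, 6, 7]}
  9. append(d, 3)  ⇒  FFFFFFFFFF...  {c→[1, 3, 4, 5]; d→[2, 6, 7, 0, 8, 9]}
  10. create(b)  ⇒  FFFFFFFFFFF..  {b→[10]; c→[1, 3, 4, 5]; d→[2, 6, 7, 0, 8, 9]}
  11. unlink(b)  ⇒  FFFFFFFFFF...  {c→[1, 3, 4, 5]; d→[2, 6, 7, 0, 8, 9]}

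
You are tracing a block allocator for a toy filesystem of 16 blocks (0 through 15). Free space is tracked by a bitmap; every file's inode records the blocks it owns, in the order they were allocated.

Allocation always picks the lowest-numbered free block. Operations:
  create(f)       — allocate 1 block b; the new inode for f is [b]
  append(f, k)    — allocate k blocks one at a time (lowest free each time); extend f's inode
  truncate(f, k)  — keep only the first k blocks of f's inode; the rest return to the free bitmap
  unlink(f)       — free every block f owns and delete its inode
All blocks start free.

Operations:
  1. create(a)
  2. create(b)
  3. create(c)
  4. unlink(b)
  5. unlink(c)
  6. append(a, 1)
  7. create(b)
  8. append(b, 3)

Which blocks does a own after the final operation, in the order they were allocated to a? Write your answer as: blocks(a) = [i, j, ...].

create(a): bitmap=F............... | a=[0]
create(b): bitmap=FF.............. | a=[0] b=[1]
create(c): bitmap=FFF............. | a=[0] b=[1] c=[2]
unlink(b): bitmap=F.F............. | a=[0] c=[2]
unlink(c): bitmap=F............... | a=[0]
append(a, 1): bitmap=FF.............. | a=[0, 1]
create(b): bitmap=FFF............. | a=[0, 1] b=[2]
append(b, 3): bitmap=FFFFFF.......... | a=[0, 1] b=[2, 3, 4, 5]

blocks(a) = [0, 1]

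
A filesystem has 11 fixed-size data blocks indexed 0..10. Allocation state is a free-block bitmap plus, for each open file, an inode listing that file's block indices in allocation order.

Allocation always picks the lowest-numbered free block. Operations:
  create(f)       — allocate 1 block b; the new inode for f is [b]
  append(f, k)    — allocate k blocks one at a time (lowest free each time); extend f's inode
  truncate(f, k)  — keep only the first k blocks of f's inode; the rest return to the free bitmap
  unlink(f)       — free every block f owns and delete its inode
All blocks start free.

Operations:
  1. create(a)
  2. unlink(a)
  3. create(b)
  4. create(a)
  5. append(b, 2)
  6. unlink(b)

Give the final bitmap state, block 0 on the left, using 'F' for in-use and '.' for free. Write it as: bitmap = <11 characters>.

  1. create(a)  ⇒  F..........  {a→[0]}
  2. unlink(a)  ⇒  ...........  {}
  3. create(b)  ⇒  F..........  {b→[0]}
  4. create(a)  ⇒  FF.........  {a→[1]; b→[0]}
  5. append(b, 2)  ⇒  FFFF.......  {a→[1]; b→[0, 2, 3]}
  6. unlink(b)  ⇒  .F.........  {a→[1]}

bitmap = .F.........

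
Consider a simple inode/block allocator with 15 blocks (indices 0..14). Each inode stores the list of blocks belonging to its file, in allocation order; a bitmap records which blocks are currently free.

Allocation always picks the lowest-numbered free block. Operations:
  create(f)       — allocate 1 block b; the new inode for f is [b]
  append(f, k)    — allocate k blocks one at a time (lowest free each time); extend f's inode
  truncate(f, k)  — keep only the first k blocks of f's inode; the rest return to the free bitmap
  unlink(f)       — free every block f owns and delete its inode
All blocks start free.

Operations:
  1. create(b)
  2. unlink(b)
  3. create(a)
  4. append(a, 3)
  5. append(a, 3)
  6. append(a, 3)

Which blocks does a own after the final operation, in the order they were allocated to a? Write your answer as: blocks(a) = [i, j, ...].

create(b): bitmap=F.............. | b=[0]
unlink(b): bitmap=............... | 
create(a): bitmap=F.............. | a=[0]
append(a, 3): bitmap=FFFF........... | a=[0, 1, 2, 3]
append(a, 3): bitmap=FFFFFFF........ | a=[0, 1, 2, 3, 4, 5, 6]
append(a, 3): bitmap=FFFFFFFFFF..... | a=[0, 1, 2, 3, 4, 5, 6, 7, 8, 9]

blocks(a) = [0, 1, 2, 3, 4, 5, 6, 7, 8, 9]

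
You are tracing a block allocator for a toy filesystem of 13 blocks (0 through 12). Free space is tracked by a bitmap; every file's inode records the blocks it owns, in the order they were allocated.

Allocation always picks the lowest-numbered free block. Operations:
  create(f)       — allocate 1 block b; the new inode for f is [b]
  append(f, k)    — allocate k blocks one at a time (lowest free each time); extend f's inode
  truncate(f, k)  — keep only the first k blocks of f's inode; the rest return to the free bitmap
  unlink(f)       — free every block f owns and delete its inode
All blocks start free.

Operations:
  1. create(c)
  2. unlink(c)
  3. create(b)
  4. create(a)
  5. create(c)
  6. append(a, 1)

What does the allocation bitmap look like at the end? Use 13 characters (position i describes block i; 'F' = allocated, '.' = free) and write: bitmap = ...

after create(c) → c:[0]  free=[F............]
after unlink(c) →   free=[.............]
after create(b) → b:[0]  free=[F............]
after create(a) → a:[1], b:[0]  free=[FF...........]
after create(c) → a:[1], b:[0], c:[2]  free=[FFF..........]
after append(a, 1) → a:[1, 3], b:[0], c:[2]  free=[FFFF.........]

bitmap = FFFF.........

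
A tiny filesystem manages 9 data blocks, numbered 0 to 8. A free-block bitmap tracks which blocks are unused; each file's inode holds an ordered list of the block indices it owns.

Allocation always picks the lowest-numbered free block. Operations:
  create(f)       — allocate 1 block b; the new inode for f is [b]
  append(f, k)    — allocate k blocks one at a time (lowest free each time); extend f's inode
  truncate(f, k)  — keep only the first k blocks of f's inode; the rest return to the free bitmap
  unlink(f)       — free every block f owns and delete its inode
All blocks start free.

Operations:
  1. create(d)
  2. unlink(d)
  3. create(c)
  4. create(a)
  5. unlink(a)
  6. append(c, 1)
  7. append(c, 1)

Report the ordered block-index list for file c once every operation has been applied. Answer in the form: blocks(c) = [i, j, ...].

create(d): bitmap=F........ | d=[0]
unlink(d): bitmap=......... | 
create(c): bitmap=F........ | c=[0]
create(a): bitmap=FF....... | a=[1] c=[0]
unlink(a): bitmap=F........ | c=[0]
append(c, 1): bitmap=FF....... | c=[0, 1]
append(c, 1): bitmap=FFF...... | c=[0, 1, 2]

blocks(c) = [0, 1, 2]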